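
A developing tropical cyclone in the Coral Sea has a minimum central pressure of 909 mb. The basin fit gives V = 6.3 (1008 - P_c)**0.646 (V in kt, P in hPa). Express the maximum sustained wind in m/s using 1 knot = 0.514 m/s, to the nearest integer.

ΔP = 1008 − 909 = 99 mb.
V ≈ 6.3 × 99^0.646 = 6.3 × 19.462 ≈ 122.609 kt.
122.609 × 0.514 ≈ 63.02 m/s → 63 m/s.

63 m/s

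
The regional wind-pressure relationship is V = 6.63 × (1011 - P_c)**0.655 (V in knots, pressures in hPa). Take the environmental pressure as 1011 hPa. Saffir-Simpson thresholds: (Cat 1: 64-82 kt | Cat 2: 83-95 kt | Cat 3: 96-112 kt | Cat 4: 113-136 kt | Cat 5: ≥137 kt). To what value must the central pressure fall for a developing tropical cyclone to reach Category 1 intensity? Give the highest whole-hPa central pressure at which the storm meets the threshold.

979 hPa

Category 1 begins at V = 64 kt.
Required ΔP = (64/6.63)^(1/0.655) = 9.653^1.527 ≈ 31.86 hPa.
P_c ≤ 1011 − 31.86 = 979.14, so the highest integer P_c is 979 hPa.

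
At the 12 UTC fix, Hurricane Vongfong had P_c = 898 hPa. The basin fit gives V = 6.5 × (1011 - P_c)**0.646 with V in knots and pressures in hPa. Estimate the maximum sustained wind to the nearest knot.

ΔP = 1011 − 898 = 113 hPa.
113^0.646 ≈ 21.198.
V ≈ 6.5 × 21.198 ≈ 137.8 kt.

138 kt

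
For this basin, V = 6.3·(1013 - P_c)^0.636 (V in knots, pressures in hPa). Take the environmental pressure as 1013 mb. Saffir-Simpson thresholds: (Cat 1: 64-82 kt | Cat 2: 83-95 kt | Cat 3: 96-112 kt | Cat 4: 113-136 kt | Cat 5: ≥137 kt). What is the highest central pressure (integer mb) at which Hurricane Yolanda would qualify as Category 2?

955 mb

Category 2 begins at V = 83 kt.
Required ΔP = (83/6.3)^(1/0.636) = 13.175^1.572 ≈ 57.62 mb.
P_c ≤ 1013 − 57.62 = 955.38, so the highest integer P_c is 955 mb.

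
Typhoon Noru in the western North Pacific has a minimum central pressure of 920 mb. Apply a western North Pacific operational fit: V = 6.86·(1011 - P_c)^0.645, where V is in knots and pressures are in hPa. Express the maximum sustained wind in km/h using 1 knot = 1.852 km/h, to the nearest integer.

233 km/h

ΔP = 1011 − 920 = 91 mb.
V ≈ 6.86 × 91^0.645 = 6.86 × 18.348 ≈ 125.865 kt.
125.865 × 1.852 ≈ 233.10 km/h → 233 km/h.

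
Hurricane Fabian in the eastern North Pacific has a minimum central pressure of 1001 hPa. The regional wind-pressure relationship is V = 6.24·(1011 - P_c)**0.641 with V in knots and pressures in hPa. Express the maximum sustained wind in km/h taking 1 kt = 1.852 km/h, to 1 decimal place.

50.6 km/h

ΔP = 1011 − 1001 = 10 hPa.
V ≈ 6.24 × 10^0.641 = 6.24 × 4.375 ≈ 27.301 kt.
27.301 × 1.852 ≈ 50.56 km/h → 50.6 km/h.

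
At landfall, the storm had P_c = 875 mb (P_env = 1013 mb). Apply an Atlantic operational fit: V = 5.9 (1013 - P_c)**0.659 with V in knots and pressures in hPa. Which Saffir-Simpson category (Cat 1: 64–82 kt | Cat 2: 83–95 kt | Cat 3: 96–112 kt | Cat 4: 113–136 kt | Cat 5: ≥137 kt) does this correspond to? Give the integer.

5

ΔP = 1013 − 875 = 138 mb.
V ≈ 5.9 × 138^0.659 = 5.9 × 25.71 ≈ 152 kt.
152 kt falls in the Category 5 band.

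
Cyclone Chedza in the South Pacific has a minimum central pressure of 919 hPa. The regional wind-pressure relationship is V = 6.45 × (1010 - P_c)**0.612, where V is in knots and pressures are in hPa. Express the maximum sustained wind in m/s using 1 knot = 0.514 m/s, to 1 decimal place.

ΔP = 1010 − 919 = 91 hPa.
V ≈ 6.45 × 91^0.612 = 6.45 × 15.810 ≈ 101.975 kt.
101.975 × 0.514 ≈ 52.42 m/s → 52.4 m/s.

52.4 m/s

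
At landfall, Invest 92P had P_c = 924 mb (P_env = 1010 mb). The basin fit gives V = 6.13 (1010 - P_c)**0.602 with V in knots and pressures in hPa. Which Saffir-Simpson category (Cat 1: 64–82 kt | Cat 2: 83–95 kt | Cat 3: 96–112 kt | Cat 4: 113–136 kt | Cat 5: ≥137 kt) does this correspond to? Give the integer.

2

ΔP = 1010 − 924 = 86 mb.
V ≈ 6.13 × 86^0.602 = 6.13 × 14.61 ≈ 90 kt.
90 kt falls in the Category 2 band.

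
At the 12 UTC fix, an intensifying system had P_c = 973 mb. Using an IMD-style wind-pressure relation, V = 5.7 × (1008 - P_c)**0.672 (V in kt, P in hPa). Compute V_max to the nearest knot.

ΔP = 1008 − 973 = 35 mb.
35^0.672 ≈ 10.905.
V ≈ 5.7 × 10.905 ≈ 62.2 kt.

62 kt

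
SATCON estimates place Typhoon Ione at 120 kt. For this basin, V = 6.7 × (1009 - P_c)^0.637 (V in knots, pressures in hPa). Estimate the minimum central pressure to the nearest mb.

916 mb

ΔP = (V / 6.7)^(1/0.637) = (120/6.7)^1.570.
120/6.7 = 17.910; 17.910^1.570 ≈ 92.73 mb.
P_c = 1009 − 92.73 = 916.27 ≈ 916 mb.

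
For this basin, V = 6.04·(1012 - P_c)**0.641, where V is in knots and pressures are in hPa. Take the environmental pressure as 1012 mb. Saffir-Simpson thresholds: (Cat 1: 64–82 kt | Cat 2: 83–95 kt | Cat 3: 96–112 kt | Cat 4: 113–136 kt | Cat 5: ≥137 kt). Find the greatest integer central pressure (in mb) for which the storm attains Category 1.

972 mb

Category 1 begins at V = 64 kt.
Required ΔP = (64/6.04)^(1/0.641) = 10.596^1.560 ≈ 39.75 mb.
P_c ≤ 1012 − 39.75 = 972.25, so the highest integer P_c is 972 mb.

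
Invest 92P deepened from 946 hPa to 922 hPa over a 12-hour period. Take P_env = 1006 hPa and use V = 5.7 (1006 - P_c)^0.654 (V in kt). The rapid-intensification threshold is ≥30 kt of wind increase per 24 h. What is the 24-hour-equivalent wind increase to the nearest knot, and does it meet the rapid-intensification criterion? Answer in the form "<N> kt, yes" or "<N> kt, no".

41 kt, yes

V₁: ΔP = 60, V ≈ 5.7 × 60^0.654 ≈ 82.94 kt.
V₂: ΔP = 84, V ≈ 5.7 × 84^0.654 ≈ 103.36 kt.
ΔV over 12 h = 20.42 kt → 24 h equivalent = 20.42 × 24/12 ≈ 40.84 kt.
41 kt ≥ 30 kt ⇒ rapid intensification.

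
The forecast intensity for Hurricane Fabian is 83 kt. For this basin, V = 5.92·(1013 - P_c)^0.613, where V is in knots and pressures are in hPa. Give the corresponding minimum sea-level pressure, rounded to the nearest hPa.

ΔP = (V / 5.92)^(1/0.613) = (83/5.92)^1.631.
83/5.92 = 14.020; 14.020^1.631 ≈ 74.26 hPa.
P_c = 1013 − 74.26 = 938.74 ≈ 939 hPa.

939 hPa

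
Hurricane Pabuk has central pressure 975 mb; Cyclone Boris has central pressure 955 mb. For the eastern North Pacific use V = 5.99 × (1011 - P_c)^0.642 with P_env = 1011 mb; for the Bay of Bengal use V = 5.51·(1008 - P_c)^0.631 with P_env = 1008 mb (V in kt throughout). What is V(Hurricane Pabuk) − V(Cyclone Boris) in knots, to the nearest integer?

-8 kt

Hurricane Pabuk: ΔP = 36; V ≈ 5.99 × 36^0.642 ≈ 59.78 kt.
Cyclone Boris: ΔP = 53; V ≈ 5.51 × 53^0.631 ≈ 67.48 kt.
Difference ≈ 59.78 − 67.48 = -7.70 → -8 kt.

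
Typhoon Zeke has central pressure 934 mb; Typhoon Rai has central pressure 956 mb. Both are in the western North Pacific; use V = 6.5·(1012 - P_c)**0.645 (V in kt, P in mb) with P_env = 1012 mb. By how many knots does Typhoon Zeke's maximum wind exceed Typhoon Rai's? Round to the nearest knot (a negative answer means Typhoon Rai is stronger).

Typhoon Zeke: ΔP = 78; V ≈ 6.5 × 78^0.645 ≈ 107.97 kt.
Typhoon Rai: ΔP = 56; V ≈ 6.5 × 56^0.645 ≈ 87.20 kt.
Difference ≈ 107.97 − 87.20 = 20.77 → 21 kt.

21 kt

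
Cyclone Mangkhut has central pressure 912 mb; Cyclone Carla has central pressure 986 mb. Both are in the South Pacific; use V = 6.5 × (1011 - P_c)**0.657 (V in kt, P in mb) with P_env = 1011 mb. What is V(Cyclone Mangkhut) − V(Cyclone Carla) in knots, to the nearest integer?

79 kt

Cyclone Mangkhut: ΔP = 99; V ≈ 6.5 × 99^0.657 ≈ 133.06 kt.
Cyclone Carla: ΔP = 25; V ≈ 6.5 × 25^0.657 ≈ 53.87 kt.
Difference ≈ 133.06 − 53.87 = 79.19 → 79 kt.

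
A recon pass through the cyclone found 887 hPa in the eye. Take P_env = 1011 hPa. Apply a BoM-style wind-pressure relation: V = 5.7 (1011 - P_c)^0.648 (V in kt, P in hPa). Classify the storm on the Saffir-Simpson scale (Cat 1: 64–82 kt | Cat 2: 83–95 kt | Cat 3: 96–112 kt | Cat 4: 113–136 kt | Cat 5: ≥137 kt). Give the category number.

ΔP = 1011 − 887 = 124 hPa.
V ≈ 5.7 × 124^0.648 = 5.7 × 22.73 ≈ 130 kt.
130 kt falls in the Category 4 band.

4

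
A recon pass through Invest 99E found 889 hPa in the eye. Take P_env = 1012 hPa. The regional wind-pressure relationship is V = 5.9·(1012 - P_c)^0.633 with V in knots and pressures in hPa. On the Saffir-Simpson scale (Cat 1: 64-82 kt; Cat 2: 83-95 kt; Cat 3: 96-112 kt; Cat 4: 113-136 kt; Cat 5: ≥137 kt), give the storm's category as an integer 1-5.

ΔP = 1012 − 889 = 123 hPa.
V ≈ 5.9 × 123^0.633 = 5.9 × 21.03 ≈ 124 kt.
124 kt falls in the Category 4 band.

4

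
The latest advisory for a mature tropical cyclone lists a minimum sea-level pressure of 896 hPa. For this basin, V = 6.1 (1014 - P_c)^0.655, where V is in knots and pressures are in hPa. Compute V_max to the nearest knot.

139 kt

ΔP = 1014 − 896 = 118 hPa.
118^0.655 ≈ 22.755.
V ≈ 6.1 × 22.755 ≈ 138.8 kt.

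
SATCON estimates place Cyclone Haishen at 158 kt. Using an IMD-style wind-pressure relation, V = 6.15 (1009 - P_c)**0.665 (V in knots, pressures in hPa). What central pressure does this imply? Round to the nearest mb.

877 mb

ΔP = (V / 6.15)^(1/0.665) = (158/6.15)^1.504.
158/6.15 = 25.691; 25.691^1.504 ≈ 131.82 mb.
P_c = 1009 − 131.82 = 877.18 ≈ 877 mb.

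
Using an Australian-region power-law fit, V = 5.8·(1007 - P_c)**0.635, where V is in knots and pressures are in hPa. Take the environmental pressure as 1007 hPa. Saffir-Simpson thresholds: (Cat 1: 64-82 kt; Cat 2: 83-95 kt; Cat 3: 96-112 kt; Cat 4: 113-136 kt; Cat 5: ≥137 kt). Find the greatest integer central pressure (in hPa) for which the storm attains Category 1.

963 hPa

Category 1 begins at V = 64 kt.
Required ΔP = (64/5.8)^(1/0.635) = 11.034^1.575 ≈ 43.87 hPa.
P_c ≤ 1007 − 43.87 = 963.13, so the highest integer P_c is 963 hPa.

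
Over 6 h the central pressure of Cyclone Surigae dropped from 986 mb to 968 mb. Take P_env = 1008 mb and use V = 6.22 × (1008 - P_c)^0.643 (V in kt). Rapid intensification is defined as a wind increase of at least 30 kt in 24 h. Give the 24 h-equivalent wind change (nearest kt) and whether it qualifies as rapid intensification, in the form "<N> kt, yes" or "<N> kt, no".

V₁: ΔP = 22, V ≈ 6.22 × 22^0.643 ≈ 45.39 kt.
V₂: ΔP = 40, V ≈ 6.22 × 40^0.643 ≈ 66.67 kt.
ΔV over 6 h = 21.28 kt → 24 h equivalent = 21.28 × 24/6 ≈ 85.12 kt.
85 kt ≥ 30 kt ⇒ rapid intensification.

85 kt, yes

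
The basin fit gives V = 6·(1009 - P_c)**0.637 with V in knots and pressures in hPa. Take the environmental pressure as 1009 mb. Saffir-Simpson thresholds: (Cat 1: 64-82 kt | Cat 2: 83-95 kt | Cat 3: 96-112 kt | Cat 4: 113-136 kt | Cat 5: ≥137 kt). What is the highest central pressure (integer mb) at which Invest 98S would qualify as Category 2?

Category 2 begins at V = 83 kt.
Required ΔP = (83/6)^(1/0.637) = 13.833^1.570 ≈ 61.82 mb.
P_c ≤ 1009 − 61.82 = 947.18, so the highest integer P_c is 947 mb.

947 mb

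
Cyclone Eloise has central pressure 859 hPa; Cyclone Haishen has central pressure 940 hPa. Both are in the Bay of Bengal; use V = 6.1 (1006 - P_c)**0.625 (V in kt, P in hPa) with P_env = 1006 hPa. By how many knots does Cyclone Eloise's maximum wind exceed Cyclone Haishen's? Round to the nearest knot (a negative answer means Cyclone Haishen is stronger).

Cyclone Eloise: ΔP = 147; V ≈ 6.1 × 147^0.625 ≈ 138.01 kt.
Cyclone Haishen: ΔP = 66; V ≈ 6.1 × 66^0.625 ≈ 83.67 kt.
Difference ≈ 138.01 − 83.67 = 54.34 → 54 kt.

54 kt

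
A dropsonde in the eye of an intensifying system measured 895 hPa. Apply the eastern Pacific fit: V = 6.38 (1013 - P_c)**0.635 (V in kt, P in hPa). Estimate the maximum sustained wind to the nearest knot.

ΔP = 1013 − 895 = 118 hPa.
118^0.635 ≈ 20.685.
V ≈ 6.38 × 20.685 ≈ 132.0 kt.

132 kt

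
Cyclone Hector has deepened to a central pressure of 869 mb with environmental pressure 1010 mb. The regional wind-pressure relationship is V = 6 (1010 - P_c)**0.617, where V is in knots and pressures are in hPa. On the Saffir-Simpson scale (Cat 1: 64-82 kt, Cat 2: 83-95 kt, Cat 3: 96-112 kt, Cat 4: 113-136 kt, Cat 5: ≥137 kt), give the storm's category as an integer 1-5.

4

ΔP = 1010 − 869 = 141 mb.
V ≈ 6 × 141^0.617 = 6 × 21.19 ≈ 127 kt.
127 kt falls in the Category 4 band.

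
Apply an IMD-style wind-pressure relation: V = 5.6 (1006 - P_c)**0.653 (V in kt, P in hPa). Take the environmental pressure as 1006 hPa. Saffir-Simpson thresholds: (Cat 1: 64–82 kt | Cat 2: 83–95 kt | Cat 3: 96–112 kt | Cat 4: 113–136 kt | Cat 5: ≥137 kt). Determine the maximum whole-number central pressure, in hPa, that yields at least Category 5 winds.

872 hPa

Category 5 begins at V = 137 kt.
Required ΔP = (137/5.6)^(1/0.653) = 24.464^1.531 ≈ 133.78 hPa.
P_c ≤ 1006 − 133.78 = 872.22, so the highest integer P_c is 872 hPa.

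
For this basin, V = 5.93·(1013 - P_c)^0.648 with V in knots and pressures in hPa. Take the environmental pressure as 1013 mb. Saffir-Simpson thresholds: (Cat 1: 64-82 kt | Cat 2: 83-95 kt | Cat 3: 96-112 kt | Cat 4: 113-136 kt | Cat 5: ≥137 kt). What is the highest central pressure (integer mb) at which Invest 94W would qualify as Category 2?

Category 2 begins at V = 83 kt.
Required ΔP = (83/5.93)^(1/0.648) = 13.997^1.543 ≈ 58.69 mb.
P_c ≤ 1013 − 58.69 = 954.31, so the highest integer P_c is 954 mb.

954 mb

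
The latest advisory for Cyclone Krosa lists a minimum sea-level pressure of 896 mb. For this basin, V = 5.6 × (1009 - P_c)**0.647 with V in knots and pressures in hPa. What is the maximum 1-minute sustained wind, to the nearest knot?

119 kt

ΔP = 1009 − 896 = 113 mb.
113^0.647 ≈ 21.298.
V ≈ 5.6 × 21.298 ≈ 119.3 kt.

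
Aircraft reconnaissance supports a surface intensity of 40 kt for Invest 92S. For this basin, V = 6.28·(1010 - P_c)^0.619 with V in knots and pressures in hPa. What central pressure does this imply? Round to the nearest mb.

990 mb

ΔP = (V / 6.28)^(1/0.619) = (40/6.28)^1.616.
40/6.28 = 6.369; 6.369^1.616 ≈ 19.91 mb.
P_c = 1010 − 19.91 = 990.09 ≈ 990 mb.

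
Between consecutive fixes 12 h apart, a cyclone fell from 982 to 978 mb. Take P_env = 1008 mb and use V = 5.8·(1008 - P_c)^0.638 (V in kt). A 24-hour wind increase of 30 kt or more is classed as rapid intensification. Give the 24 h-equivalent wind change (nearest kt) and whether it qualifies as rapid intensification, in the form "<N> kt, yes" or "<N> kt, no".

9 kt, no

V₁: ΔP = 26, V ≈ 5.8 × 26^0.638 ≈ 46.36 kt.
V₂: ΔP = 30, V ≈ 5.8 × 30^0.638 ≈ 50.80 kt.
ΔV over 12 h = 4.44 kt → 24 h equivalent = 4.44 × 24/12 ≈ 8.88 kt.
9 kt < 30 kt ⇒ not rapid intensification.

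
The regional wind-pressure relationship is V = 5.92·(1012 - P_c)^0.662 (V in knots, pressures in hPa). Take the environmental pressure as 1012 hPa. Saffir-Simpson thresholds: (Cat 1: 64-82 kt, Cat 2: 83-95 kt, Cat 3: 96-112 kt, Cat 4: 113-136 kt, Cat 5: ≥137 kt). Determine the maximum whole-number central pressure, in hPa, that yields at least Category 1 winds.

Category 1 begins at V = 64 kt.
Required ΔP = (64/5.92)^(1/0.662) = 10.811^1.511 ≈ 36.45 hPa.
P_c ≤ 1012 − 36.45 = 975.55, so the highest integer P_c is 975 hPa.

975 hPa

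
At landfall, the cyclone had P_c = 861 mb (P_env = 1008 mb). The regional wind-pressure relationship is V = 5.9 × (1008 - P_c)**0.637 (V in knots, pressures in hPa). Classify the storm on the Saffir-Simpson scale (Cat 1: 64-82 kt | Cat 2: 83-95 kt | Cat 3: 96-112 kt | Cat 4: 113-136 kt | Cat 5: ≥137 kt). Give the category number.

5

ΔP = 1008 − 861 = 147 mb.
V ≈ 5.9 × 147^0.637 = 5.9 × 24.02 ≈ 142 kt.
142 kt falls in the Category 5 band.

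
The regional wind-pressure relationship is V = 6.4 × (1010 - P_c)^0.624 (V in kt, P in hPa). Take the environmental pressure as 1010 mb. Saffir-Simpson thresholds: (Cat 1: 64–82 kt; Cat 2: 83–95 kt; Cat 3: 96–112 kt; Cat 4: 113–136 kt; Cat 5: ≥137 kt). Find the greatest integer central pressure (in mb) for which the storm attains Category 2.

949 mb

Category 2 begins at V = 83 kt.
Required ΔP = (83/6.4)^(1/0.624) = 12.969^1.603 ≈ 60.74 mb.
P_c ≤ 1010 − 60.74 = 949.26, so the highest integer P_c is 949 mb.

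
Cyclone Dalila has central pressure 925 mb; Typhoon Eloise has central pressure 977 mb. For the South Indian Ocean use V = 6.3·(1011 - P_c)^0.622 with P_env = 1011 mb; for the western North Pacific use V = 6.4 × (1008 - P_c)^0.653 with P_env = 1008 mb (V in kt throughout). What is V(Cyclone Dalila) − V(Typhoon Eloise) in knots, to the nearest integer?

Cyclone Dalila: ΔP = 86; V ≈ 6.3 × 86^0.622 ≈ 100.60 kt.
Typhoon Eloise: ΔP = 31; V ≈ 6.4 × 31^0.653 ≈ 60.26 kt.
Difference ≈ 100.60 − 60.26 = 40.34 → 40 kt.

40 kt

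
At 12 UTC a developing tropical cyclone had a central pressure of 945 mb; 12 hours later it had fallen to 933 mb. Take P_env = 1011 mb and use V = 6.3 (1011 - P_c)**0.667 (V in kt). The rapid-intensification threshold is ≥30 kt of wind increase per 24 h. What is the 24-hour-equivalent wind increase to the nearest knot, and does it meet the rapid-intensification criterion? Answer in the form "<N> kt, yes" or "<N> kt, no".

24 kt, no

V₁: ΔP = 66, V ≈ 6.3 × 66^0.667 ≈ 103.03 kt.
V₂: ΔP = 78, V ≈ 6.3 × 78^0.667 ≈ 115.18 kt.
ΔV over 12 h = 12.15 kt → 24 h equivalent = 12.15 × 24/12 ≈ 24.30 kt.
24 kt < 30 kt ⇒ not rapid intensification.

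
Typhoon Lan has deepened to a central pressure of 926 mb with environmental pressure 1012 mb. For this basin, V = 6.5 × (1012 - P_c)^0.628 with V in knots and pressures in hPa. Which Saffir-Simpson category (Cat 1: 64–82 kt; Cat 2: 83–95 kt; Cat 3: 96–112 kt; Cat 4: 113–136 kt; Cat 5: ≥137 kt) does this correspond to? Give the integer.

3

ΔP = 1012 − 926 = 86 mb.
V ≈ 6.5 × 86^0.628 = 6.5 × 16.40 ≈ 107 kt.
107 kt falls in the Category 3 band.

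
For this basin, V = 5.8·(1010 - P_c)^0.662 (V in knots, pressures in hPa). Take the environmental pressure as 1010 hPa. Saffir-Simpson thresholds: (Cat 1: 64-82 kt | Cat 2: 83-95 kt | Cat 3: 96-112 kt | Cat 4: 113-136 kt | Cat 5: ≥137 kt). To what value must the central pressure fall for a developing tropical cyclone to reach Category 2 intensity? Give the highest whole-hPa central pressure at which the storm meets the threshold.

Category 2 begins at V = 83 kt.
Required ΔP = (83/5.8)^(1/0.662) = 14.310^1.511 ≈ 55.68 hPa.
P_c ≤ 1010 − 55.68 = 954.32, so the highest integer P_c is 954 hPa.

954 hPa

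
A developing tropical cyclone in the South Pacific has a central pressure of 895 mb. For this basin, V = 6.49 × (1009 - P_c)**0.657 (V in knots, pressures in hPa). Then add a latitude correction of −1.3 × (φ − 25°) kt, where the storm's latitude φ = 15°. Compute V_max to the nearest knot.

ΔP = 1009 − 895 = 114 mb.
114^0.657 ≈ 22.459.
V ≈ 6.49 × 22.459 ≈ 145.8 kt.
Latitude correction: −1.3 × (15 − 25) = 13 kt.
Corrected V ≈ 158.8 kt → 159 kt.

159 kt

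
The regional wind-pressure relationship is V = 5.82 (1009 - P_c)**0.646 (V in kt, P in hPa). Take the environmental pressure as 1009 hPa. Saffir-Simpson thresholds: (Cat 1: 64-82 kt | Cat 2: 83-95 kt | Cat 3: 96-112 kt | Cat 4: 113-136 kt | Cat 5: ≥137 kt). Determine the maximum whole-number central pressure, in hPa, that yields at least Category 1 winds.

Category 1 begins at V = 64 kt.
Required ΔP = (64/5.82)^(1/0.646) = 10.997^1.548 ≈ 40.91 hPa.
P_c ≤ 1009 − 40.91 = 968.09, so the highest integer P_c is 968 hPa.

968 hPa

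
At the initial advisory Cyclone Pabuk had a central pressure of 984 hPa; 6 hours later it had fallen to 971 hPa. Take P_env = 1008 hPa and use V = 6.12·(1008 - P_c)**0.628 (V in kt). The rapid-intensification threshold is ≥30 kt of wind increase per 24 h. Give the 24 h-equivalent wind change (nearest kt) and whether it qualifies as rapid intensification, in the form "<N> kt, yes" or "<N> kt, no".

V₁: ΔP = 24, V ≈ 6.12 × 24^0.628 ≈ 45.03 kt.
V₂: ΔP = 37, V ≈ 6.12 × 37^0.628 ≈ 59.10 kt.
ΔV over 6 h = 14.07 kt → 24 h equivalent = 14.07 × 24/6 ≈ 56.28 kt.
56 kt ≥ 30 kt ⇒ rapid intensification.

56 kt, yes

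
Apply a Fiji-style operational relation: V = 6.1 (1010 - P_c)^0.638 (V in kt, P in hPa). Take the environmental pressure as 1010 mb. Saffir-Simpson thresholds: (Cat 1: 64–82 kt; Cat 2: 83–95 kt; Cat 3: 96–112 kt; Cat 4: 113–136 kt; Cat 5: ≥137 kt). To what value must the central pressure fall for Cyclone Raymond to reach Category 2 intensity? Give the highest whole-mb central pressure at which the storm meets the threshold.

950 mb

Category 2 begins at V = 83 kt.
Required ΔP = (83/6.1)^(1/0.638) = 13.607^1.567 ≈ 59.85 mb.
P_c ≤ 1010 − 59.85 = 950.15, so the highest integer P_c is 950 mb.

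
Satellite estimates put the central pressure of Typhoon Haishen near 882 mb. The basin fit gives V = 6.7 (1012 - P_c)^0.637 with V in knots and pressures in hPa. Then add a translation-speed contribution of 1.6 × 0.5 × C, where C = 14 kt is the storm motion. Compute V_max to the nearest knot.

160 kt

ΔP = 1012 − 882 = 130 mb.
130^0.637 ≈ 22.212.
V ≈ 6.7 × 22.212 ≈ 148.8 kt.
Translation term: 1.6 × 0.5 × 14 = 11.2 kt.
Corrected V ≈ 160 kt → 160 kt.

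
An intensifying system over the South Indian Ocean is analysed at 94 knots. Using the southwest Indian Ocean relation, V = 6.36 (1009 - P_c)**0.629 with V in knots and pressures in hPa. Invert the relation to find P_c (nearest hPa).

937 hPa

ΔP = (V / 6.36)^(1/0.629) = (94/6.36)^1.590.
94/6.36 = 14.780; 14.780^1.590 ≈ 72.37 hPa.
P_c = 1009 − 72.37 = 936.63 ≈ 937 hPa.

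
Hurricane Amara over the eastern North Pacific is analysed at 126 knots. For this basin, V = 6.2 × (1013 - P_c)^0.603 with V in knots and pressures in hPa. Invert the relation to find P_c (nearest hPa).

ΔP = (V / 6.2)^(1/0.603) = (126/6.2)^1.658.
126/6.2 = 20.323; 20.323^1.658 ≈ 147.61 hPa.
P_c = 1013 − 147.61 = 865.39 ≈ 865 hPa.

865 hPa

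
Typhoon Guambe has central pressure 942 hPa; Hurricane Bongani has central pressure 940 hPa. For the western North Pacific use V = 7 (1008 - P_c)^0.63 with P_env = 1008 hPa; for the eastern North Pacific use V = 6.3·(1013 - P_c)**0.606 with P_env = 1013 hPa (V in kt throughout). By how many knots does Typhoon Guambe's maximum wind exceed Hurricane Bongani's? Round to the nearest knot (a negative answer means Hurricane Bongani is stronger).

Typhoon Guambe: ΔP = 66; V ≈ 7 × 66^0.63 ≈ 98.04 kt.
Hurricane Bongani: ΔP = 73; V ≈ 6.3 × 73^0.606 ≈ 84.82 kt.
Difference ≈ 98.04 − 84.82 = 13.22 → 13 kt.

13 kt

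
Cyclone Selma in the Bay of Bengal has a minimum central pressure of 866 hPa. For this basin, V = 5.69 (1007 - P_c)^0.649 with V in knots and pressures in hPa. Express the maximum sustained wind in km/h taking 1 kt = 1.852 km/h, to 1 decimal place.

261.6 km/h

ΔP = 1007 − 866 = 141 hPa.
V ≈ 5.69 × 141^0.649 = 5.69 × 24.822 ≈ 141.239 kt.
141.239 × 1.852 ≈ 261.58 km/h → 261.6 km/h.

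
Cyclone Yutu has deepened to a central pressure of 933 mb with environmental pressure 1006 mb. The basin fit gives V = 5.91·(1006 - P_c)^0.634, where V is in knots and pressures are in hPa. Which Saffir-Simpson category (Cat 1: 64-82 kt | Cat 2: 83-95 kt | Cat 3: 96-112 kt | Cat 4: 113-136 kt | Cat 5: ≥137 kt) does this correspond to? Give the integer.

ΔP = 1006 − 933 = 73 mb.
V ≈ 5.91 × 73^0.634 = 5.91 × 15.18 ≈ 90 kt.
90 kt falls in the Category 2 band.

2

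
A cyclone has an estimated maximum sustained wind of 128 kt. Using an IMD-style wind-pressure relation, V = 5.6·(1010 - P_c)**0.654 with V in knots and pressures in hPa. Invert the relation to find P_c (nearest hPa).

890 hPa

ΔP = (V / 5.6)^(1/0.654) = (128/5.6)^1.529.
128/5.6 = 22.857; 22.857^1.529 ≈ 119.68 hPa.
P_c = 1010 − 119.68 = 890.32 ≈ 890 hPa.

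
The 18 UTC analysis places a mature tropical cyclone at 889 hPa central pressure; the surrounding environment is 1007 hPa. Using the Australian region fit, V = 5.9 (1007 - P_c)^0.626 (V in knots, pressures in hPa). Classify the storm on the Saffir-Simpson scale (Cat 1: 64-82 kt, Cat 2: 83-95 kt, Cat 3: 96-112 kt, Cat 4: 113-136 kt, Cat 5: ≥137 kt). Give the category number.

ΔP = 1007 − 889 = 118 hPa.
V ≈ 5.9 × 118^0.626 = 5.9 × 19.82 ≈ 117 kt.
117 kt falls in the Category 4 band.

4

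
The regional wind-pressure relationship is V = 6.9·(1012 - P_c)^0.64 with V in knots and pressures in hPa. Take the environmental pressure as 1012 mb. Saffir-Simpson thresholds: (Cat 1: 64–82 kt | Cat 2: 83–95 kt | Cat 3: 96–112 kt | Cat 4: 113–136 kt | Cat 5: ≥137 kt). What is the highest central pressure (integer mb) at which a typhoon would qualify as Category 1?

979 mb

Category 1 begins at V = 64 kt.
Required ΔP = (64/6.9)^(1/0.64) = 9.275^1.562 ≈ 32.47 mb.
P_c ≤ 1012 − 32.47 = 979.53, so the highest integer P_c is 979 mb.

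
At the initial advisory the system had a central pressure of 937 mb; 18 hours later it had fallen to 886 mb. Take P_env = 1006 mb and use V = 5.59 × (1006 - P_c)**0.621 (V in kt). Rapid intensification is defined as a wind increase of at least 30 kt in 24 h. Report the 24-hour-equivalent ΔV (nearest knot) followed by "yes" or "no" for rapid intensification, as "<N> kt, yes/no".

42 kt, yes

V₁: ΔP = 69, V ≈ 5.59 × 69^0.621 ≈ 77.51 kt.
V₂: ΔP = 120, V ≈ 5.59 × 120^0.621 ≈ 109.29 kt.
ΔV over 18 h = 31.78 kt → 24 h equivalent = 31.78 × 24/18 ≈ 42.37 kt.
42 kt ≥ 30 kt ⇒ rapid intensification.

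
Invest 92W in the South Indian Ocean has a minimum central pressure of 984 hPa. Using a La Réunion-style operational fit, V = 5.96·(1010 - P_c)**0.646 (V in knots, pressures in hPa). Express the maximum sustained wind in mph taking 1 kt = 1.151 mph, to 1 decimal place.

56.3 mph

ΔP = 1010 − 984 = 26 hPa.
V ≈ 5.96 × 26^0.646 = 5.96 × 8.205 ≈ 48.901 kt.
48.901 × 1.151 ≈ 56.29 mph → 56.3 mph.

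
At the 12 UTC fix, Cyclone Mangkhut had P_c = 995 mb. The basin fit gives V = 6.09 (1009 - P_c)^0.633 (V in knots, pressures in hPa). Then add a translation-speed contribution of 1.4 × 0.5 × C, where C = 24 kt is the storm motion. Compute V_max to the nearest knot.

49 kt

ΔP = 1009 − 995 = 14 mb.
14^0.633 ≈ 5.315.
V ≈ 6.09 × 5.315 ≈ 32.4 kt.
Translation term: 1.4 × 0.5 × 24 = 16.8 kt.
Corrected V ≈ 49.2 kt → 49 kt.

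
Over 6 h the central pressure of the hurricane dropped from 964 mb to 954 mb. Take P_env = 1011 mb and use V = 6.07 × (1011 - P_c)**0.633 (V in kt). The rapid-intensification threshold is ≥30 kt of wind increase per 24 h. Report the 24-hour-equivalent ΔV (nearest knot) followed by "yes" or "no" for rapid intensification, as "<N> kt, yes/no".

36 kt, yes

V₁: ΔP = 47, V ≈ 6.07 × 47^0.633 ≈ 69.44 kt.
V₂: ΔP = 57, V ≈ 6.07 × 57^0.633 ≈ 78.46 kt.
ΔV over 6 h = 9.02 kt → 24 h equivalent = 9.02 × 24/6 ≈ 36.08 kt.
36 kt ≥ 30 kt ⇒ rapid intensification.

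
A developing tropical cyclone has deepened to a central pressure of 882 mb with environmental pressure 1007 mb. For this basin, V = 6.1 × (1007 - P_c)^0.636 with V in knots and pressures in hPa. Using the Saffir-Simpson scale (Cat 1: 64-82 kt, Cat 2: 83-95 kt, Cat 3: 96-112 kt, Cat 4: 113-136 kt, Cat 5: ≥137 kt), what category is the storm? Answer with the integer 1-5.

4

ΔP = 1007 − 882 = 125 mb.
V ≈ 6.1 × 125^0.636 = 6.1 × 21.56 ≈ 132 kt.
132 kt falls in the Category 4 band.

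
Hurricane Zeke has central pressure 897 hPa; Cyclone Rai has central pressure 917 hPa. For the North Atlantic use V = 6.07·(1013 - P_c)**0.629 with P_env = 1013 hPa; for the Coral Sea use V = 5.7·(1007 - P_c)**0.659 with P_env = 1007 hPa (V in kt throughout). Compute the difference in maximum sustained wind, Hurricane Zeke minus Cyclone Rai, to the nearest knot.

10 kt

Hurricane Zeke: ΔP = 116; V ≈ 6.07 × 116^0.629 ≈ 120.71 kt.
Cyclone Rai: ΔP = 90; V ≈ 5.7 × 90^0.659 ≈ 110.59 kt.
Difference ≈ 120.71 − 110.59 = 10.12 → 10 kt.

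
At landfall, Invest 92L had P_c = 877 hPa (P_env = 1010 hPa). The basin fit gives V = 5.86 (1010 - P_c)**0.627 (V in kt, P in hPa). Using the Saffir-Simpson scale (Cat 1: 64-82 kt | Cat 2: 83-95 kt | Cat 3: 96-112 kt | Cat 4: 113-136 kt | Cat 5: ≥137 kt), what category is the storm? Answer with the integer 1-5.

4

ΔP = 1010 − 877 = 133 hPa.
V ≈ 5.86 × 133^0.627 = 5.86 × 21.46 ≈ 126 kt.
126 kt falls in the Category 4 band.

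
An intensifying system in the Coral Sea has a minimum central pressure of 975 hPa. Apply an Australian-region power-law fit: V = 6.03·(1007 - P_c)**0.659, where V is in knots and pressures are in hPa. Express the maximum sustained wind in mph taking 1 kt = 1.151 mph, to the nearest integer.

68 mph

ΔP = 1007 − 975 = 32 hPa.
V ≈ 6.03 × 32^0.659 = 6.03 × 9.815 ≈ 59.185 kt.
59.185 × 1.151 ≈ 68.12 mph → 68 mph.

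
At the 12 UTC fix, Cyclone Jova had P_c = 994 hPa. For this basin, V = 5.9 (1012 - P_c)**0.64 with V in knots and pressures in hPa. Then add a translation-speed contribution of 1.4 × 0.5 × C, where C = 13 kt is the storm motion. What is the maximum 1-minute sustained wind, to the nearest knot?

ΔP = 1012 − 994 = 18 hPa.
18^0.64 ≈ 6.359.
V ≈ 5.9 × 6.359 ≈ 37.5 kt.
Translation term: 1.4 × 0.5 × 13 = 9.1 kt.
Corrected V ≈ 46.6 kt → 47 kt.

47 kt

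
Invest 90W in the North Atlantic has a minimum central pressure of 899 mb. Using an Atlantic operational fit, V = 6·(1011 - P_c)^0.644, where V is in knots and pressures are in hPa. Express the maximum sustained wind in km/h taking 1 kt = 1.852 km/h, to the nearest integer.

232 km/h

ΔP = 1011 − 899 = 112 mb.
V ≈ 6 × 112^0.644 = 6 × 20.878 ≈ 125.270 kt.
125.270 × 1.852 ≈ 232.00 km/h → 232 km/h.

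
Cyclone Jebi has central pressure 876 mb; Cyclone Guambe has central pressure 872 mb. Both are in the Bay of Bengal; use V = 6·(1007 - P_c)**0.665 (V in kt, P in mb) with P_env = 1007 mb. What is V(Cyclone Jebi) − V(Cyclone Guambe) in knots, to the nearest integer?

Cyclone Jebi: ΔP = 131; V ≈ 6 × 131^0.665 ≈ 153.51 kt.
Cyclone Guambe: ΔP = 135; V ≈ 6 × 135^0.665 ≈ 156.61 kt.
Difference ≈ 153.51 − 156.61 = -3.10 → -3 kt.

-3 kt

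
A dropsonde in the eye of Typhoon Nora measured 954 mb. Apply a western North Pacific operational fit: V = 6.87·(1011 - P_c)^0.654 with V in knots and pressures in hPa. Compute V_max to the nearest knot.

97 kt

ΔP = 1011 − 954 = 57 mb.
57^0.654 ≈ 14.072.
V ≈ 6.87 × 14.072 ≈ 96.7 kt.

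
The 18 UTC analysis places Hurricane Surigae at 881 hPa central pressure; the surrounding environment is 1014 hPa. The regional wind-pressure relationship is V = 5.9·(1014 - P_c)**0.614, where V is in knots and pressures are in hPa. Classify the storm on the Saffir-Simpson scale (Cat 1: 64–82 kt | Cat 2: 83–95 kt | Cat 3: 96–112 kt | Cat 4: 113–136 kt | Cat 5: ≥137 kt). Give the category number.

4

ΔP = 1014 − 881 = 133 hPa.
V ≈ 5.9 × 133^0.614 = 5.9 × 20.14 ≈ 119 kt.
119 kt falls in the Category 4 band.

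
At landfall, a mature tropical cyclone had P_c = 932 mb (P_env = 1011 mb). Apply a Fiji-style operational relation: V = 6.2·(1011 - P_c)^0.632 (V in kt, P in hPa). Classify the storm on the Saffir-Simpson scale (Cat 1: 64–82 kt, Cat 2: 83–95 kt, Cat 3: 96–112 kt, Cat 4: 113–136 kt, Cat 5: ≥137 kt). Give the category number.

ΔP = 1011 − 932 = 79 mb.
V ≈ 6.2 × 79^0.632 = 6.2 × 15.82 ≈ 98 kt.
98 kt falls in the Category 3 band.

3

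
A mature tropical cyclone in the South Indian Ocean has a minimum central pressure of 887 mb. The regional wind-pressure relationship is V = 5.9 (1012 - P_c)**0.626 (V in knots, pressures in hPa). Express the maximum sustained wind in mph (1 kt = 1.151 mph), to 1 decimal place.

139.5 mph

ΔP = 1012 − 887 = 125 mb.
V ≈ 5.9 × 125^0.626 = 5.9 × 20.543 ≈ 121.204 kt.
121.204 × 1.151 ≈ 139.51 mph → 139.5 mph.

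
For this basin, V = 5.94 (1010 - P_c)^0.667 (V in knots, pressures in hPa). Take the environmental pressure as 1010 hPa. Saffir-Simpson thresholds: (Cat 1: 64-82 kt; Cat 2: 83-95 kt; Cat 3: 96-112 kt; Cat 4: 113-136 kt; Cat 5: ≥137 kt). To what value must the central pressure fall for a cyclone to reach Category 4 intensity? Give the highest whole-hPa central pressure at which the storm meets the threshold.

Category 4 begins at V = 113 kt.
Required ΔP = (113/5.94)^(1/0.667) = 19.024^1.499 ≈ 82.79 hPa.
P_c ≤ 1010 − 82.79 = 927.21, so the highest integer P_c is 927 hPa.

927 hPa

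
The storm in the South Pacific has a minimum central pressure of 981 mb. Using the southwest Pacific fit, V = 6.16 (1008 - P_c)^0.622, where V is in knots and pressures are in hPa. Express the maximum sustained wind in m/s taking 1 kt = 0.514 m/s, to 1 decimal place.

ΔP = 1008 − 981 = 27 mb.
V ≈ 6.16 × 27^0.622 = 6.16 × 7.768 ≈ 47.851 kt.
47.851 × 0.514 ≈ 24.60 m/s → 24.6 m/s.

24.6 m/s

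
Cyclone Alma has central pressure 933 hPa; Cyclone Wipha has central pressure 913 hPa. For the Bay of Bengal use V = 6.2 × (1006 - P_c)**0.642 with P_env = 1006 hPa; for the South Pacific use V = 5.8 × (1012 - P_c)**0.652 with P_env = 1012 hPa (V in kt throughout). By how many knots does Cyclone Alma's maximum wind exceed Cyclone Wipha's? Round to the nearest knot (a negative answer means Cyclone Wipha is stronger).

Cyclone Alma: ΔP = 73; V ≈ 6.2 × 73^0.642 ≈ 97.42 kt.
Cyclone Wipha: ΔP = 99; V ≈ 5.8 × 99^0.652 ≈ 116.03 kt.
Difference ≈ 97.42 − 116.03 = -18.61 → -19 kt.

-19 kt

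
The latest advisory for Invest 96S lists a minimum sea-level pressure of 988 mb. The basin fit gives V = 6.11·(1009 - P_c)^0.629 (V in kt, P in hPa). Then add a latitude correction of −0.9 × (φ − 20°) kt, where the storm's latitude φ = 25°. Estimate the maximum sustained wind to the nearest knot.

37 kt

ΔP = 1009 − 988 = 21 mb.
21^0.629 ≈ 6.787.
V ≈ 6.11 × 6.787 ≈ 41.5 kt.
Latitude correction: −0.9 × (25 − 20) = -4.5 kt.
Corrected V ≈ 37 kt → 37 kt.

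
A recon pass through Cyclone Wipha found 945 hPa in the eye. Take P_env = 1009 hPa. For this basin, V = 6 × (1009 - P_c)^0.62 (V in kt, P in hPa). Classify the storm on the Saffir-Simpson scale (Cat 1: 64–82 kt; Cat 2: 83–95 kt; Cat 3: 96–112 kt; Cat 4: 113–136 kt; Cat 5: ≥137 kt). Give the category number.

ΔP = 1009 − 945 = 64 hPa.
V ≈ 6 × 64^0.62 = 6 × 13.18 ≈ 79 kt.
79 kt falls in the Category 1 band.

1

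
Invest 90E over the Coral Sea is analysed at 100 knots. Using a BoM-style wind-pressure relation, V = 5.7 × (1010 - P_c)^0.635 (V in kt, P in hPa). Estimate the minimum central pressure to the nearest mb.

ΔP = (V / 5.7)^(1/0.635) = (100/5.7)^1.575.
100/5.7 = 17.544; 17.544^1.575 ≈ 91.04 mb.
P_c = 1010 − 91.04 = 918.96 ≈ 919 mb.

919 mb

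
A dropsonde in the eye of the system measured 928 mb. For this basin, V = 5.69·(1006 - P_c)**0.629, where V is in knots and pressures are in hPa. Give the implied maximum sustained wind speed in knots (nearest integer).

88 kt

ΔP = 1006 − 928 = 78 mb.
78^0.629 ≈ 15.493.
V ≈ 5.69 × 15.493 ≈ 88.2 kt.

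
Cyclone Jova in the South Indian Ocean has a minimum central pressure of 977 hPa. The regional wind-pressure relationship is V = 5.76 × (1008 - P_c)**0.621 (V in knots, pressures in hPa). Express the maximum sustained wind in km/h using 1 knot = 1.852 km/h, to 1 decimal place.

90.0 km/h

ΔP = 1008 − 977 = 31 hPa.
V ≈ 5.76 × 31^0.621 = 5.76 × 8.436 ≈ 48.591 kt.
48.591 × 1.852 ≈ 89.99 km/h → 90.0 km/h.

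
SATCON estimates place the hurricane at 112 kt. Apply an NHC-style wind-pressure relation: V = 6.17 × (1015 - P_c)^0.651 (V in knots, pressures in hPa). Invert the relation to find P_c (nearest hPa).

929 hPa

ΔP = (V / 6.17)^(1/0.651) = (112/6.17)^1.536.
112/6.17 = 18.152; 18.152^1.536 ≈ 85.87 hPa.
P_c = 1015 − 85.87 = 929.13 ≈ 929 hPa.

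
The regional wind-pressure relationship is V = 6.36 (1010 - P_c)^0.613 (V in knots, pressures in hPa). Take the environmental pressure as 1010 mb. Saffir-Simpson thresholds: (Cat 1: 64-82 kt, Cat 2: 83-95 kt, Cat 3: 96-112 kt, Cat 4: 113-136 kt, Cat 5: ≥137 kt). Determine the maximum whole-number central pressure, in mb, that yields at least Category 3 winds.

926 mb

Category 3 begins at V = 96 kt.
Required ΔP = (96/6.36)^(1/0.613) = 15.094^1.631 ≈ 83.76 mb.
P_c ≤ 1010 − 83.76 = 926.24, so the highest integer P_c is 926 mb.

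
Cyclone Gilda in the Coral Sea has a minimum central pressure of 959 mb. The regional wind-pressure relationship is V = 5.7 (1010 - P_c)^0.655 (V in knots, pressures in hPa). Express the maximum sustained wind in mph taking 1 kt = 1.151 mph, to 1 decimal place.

86.2 mph

ΔP = 1010 − 959 = 51 mb.
V ≈ 5.7 × 51^0.655 = 5.7 × 13.136 ≈ 74.874 kt.
74.874 × 1.151 ≈ 86.18 mph → 86.2 mph.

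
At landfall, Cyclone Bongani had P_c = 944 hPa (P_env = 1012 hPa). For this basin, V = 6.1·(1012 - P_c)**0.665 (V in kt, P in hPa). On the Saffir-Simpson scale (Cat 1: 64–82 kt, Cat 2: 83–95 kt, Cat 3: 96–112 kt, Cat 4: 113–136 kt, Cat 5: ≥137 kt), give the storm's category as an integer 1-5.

ΔP = 1012 − 944 = 68 hPa.
V ≈ 6.1 × 68^0.665 = 6.1 × 16.54 ≈ 101 kt.
101 kt falls in the Category 3 band.

3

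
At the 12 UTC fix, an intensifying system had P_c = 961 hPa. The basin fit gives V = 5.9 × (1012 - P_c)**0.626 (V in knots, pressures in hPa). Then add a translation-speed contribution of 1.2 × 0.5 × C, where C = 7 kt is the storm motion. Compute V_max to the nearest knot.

73 kt

ΔP = 1012 − 961 = 51 hPa.
51^0.626 ≈ 11.720.
V ≈ 5.9 × 11.720 ≈ 69.1 kt.
Translation term: 1.2 × 0.5 × 7 = 4.2 kt.
Corrected V ≈ 73.3 kt → 73 kt.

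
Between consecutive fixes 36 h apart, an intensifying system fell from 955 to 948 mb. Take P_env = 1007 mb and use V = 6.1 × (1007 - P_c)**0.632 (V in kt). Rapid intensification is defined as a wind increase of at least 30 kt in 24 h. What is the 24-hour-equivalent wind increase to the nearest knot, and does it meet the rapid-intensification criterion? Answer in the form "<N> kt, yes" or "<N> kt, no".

V₁: ΔP = 52, V ≈ 6.1 × 52^0.632 ≈ 74.10 kt.
V₂: ΔP = 59, V ≈ 6.1 × 59^0.632 ≈ 80.26 kt.
ΔV over 36 h = 6.16 kt → 24 h equivalent = 6.16 × 24/36 ≈ 4.11 kt.
4 kt < 30 kt ⇒ not rapid intensification.

4 kt, no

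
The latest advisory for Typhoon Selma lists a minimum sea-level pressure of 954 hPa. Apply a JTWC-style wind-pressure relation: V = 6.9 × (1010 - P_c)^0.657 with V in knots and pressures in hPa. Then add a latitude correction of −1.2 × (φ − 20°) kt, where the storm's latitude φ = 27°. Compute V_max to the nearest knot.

ΔP = 1010 − 954 = 56 hPa.
56^0.657 ≈ 14.079.
V ≈ 6.9 × 14.079 ≈ 97.1 kt.
Latitude correction: −1.2 × (27 − 20) = -8.4 kt.
Corrected V ≈ 88.7 kt → 89 kt.

89 kt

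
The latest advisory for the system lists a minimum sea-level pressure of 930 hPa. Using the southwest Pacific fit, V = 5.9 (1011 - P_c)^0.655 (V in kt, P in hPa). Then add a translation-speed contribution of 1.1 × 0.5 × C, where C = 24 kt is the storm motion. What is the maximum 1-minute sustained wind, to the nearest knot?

118 kt

ΔP = 1011 − 930 = 81 hPa.
81^0.655 ≈ 17.785.
V ≈ 5.9 × 17.785 ≈ 104.9 kt.
Translation term: 1.1 × 0.5 × 24 = 13.2 kt.
Corrected V ≈ 118.1 kt → 118 kt.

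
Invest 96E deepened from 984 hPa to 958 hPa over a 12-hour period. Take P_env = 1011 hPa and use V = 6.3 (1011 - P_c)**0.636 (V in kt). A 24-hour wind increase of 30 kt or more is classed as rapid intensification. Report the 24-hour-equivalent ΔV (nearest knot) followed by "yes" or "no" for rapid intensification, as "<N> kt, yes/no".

V₁: ΔP = 27, V ≈ 6.3 × 27^0.636 ≈ 51.25 kt.
V₂: ΔP = 53, V ≈ 6.3 × 53^0.636 ≈ 78.70 kt.
ΔV over 12 h = 27.45 kt → 24 h equivalent = 27.45 × 24/12 ≈ 54.90 kt.
55 kt ≥ 30 kt ⇒ rapid intensification.

55 kt, yes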